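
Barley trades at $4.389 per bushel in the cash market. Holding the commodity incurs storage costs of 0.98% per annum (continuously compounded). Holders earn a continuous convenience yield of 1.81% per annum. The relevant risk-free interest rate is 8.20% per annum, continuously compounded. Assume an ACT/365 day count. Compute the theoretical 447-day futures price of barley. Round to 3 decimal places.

$4.804 per bushel

Net carry = r + u − y = 0.0820 + 0.0098 − 0.0181 = 0.0737
F = S·e^((r+u−y)T) = 4.389 · e^(0.0737 × 447/365) = 4.389 · e^0.090257
= 4.389 × 1.094456 = $4.804 per bushel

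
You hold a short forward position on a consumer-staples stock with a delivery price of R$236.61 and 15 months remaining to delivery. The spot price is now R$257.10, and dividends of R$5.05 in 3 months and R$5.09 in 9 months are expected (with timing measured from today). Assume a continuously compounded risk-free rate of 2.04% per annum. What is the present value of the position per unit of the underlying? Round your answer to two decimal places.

PV(remaining dividends) I = 5.05·e^(−0.0204·3/12) + 5.09·e^(−0.0204·9/12) = 10.0370
Current forward F = (S − I)·e^(rT) = (257.10 − 10.0370)·e^(0.0204·15/12) = 247.0630 × 1.025828 = 253.4441
Value (long) = (F − K)·e^(−rT) = (253.4441 − 236.61) × 0.974822 = 16.4103
Short position value = −(long value) = -R$16.41

-R$16.41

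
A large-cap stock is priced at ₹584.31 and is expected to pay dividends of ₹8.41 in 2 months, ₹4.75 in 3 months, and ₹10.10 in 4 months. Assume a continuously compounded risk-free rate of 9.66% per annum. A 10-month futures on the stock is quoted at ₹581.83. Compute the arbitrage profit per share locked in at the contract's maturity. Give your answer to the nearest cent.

PV(dividends) I = 8.41·e^(−0.0966·2/12) + 4.75·e^(−0.0966·3/12) + 10.10·e^(−0.0966·4/12) = 22.6923
Fair futures F* = (S − I)·e^(rT) = (584.31 − 22.6923)·e^0.080500 = 561.6177 × 1.083829 = 608.6976
Market ₹581.83 < fair 608.6976: forward underpriced → reverse cash-and-carry (short the stock, invest proceeds at r, pay the dividends, go long the forward).
Profit at T = |F_mkt − F*| = |581.83 − 608.6976| = ₹26.87 per share

₹26.87 per share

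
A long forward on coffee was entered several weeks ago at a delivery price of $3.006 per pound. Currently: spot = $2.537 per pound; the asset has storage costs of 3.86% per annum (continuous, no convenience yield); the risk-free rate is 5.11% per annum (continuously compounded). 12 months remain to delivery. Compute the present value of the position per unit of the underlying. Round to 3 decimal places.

Current fair forward for the remaining 12 months: F = S·e^((r + u)·T), (r + u) = 0.0511 + 0.0386 = 0.0897
F = 2.537 · e^(0.0897 × 12/12) = 2.537 × 1.093846 = 2.7751
Value of long forward = (F − K)·e^(−rT) = (2.7751 − 3.006) · e^(−0.0511·12/12)
= -0.2309 × 0.950184 = -0.219

-$0.219 per pound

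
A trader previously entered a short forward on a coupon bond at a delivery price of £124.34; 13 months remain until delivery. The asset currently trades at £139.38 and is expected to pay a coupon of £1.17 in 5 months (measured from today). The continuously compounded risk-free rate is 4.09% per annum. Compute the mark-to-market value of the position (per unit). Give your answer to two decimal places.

-£19.28

PV(remaining coupons) I = 1.17·e^(−0.0409·5/12) = 1.1502
Current forward F = (S − I)·e^(rT) = (139.38 − 1.1502)·e^(0.0409·13/12) = 138.2298 × 1.045305 = 144.4923
Value (long) = (F − K)·e^(−rT) = (144.4923 − 124.34) × 0.956659 = 19.2789
Short position value = −(long value) = -£19.28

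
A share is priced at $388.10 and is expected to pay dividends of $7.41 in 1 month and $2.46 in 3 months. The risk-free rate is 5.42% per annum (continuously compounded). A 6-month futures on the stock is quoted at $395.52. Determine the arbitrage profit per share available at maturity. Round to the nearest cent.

$6.83 per share

PV(dividends) I = 7.41·e^(−0.0542·1/12) + 2.46·e^(−0.0542·3/12) = 9.8035
Fair futures F* = (S − I)·e^(rT) = (388.10 − 9.8035)·e^0.027100 = 378.2965 × 1.027471 = 388.6887
Market $395.52 > fair 388.6887: forward overpriced → cash-and-carry (borrow at r, buy the stock and collect the dividends, short the forward).
Profit at T = |F_mkt − F*| = |395.52 − 388.6887| = $6.83 per share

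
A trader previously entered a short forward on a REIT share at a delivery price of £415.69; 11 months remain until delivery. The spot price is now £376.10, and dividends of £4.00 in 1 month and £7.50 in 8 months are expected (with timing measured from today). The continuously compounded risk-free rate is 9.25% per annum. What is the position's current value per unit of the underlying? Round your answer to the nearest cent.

PV(remaining dividends) I = 4.00·e^(−0.0925·1/12) + 7.50·e^(−0.0925·8/12) = 11.0208
Current forward F = (S − I)·e^(rT) = (376.10 − 11.0208)·e^(0.0925·11/12) = 365.0792 × 1.088490 = 397.3851
Value (long) = (F − K)·e^(−rT) = (397.3851 − 415.69) × 0.918704 = -16.8168
Short position value = −(long value) = £16.82

£16.82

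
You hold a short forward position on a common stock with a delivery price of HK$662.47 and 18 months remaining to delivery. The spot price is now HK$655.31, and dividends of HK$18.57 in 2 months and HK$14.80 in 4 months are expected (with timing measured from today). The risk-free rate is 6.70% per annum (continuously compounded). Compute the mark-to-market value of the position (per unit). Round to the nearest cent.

PV(remaining dividends) I = 18.57·e^(−0.0670·2/12) + 14.80·e^(−0.0670·4/12) = 32.8369
Current forward F = (S − I)·e^(rT) = (655.31 − 32.8369)·e^(0.0670·18/12) = 622.4731 × 1.105724 = 688.2834
Value (long) = (F − K)·e^(−rT) = (688.2834 − 662.47) × 0.904385 = 23.3453
Short position value = −(long value) = -HK$23.35

-HK$23.35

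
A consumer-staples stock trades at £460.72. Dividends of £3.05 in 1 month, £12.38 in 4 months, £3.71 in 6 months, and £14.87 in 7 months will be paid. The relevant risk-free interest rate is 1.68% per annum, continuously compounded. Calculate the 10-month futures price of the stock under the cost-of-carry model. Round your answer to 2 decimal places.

PV(dividends) I = 3.05·e^(−0.0168·1/12) + 12.38·e^(−0.0168·4/12) + 3.71·e^(−0.0168·6/12) + 14.87·e^(−0.0168·7/12)
I = 3.0457 + 12.3109 + 3.6790 + 14.7250 = 33.7606
F = (S − I)·e^(rT) = (460.72 − 33.7606) · e^(0.0168·10/12)
= 426.9594 · e^0.014000 = 426.9594 × 1.014098 = £432.98

£432.98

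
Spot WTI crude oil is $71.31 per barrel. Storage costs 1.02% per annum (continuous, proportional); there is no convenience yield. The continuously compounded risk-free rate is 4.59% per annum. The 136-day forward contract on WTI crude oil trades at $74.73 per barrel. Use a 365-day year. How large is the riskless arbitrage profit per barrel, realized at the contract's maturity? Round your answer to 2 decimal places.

Fair forward: F* = S·e^(carry·T), with carry = (r + u) = 0.0459 + 0.0102 = 0.0561
F* = 71.31 · e^(0.0561 × 136/365) = 71.31 · e^0.020903 = 71.31 × 1.021123 = $72.8163
Market $74.73 > fair $72.8163: forward overpriced → cash-and-carry (buy spot, short the forward).
At maturity, profit = |F_mkt − F*| = |74.73 − 72.8163| = $1.91 per barrel

$1.91 per barrel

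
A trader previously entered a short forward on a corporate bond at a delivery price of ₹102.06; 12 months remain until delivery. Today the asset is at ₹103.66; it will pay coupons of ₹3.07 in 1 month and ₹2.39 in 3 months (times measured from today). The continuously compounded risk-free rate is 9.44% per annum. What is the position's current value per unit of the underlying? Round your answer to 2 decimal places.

-₹5.41

PV(remaining coupons) I = 3.07·e^(−0.0944·1/12) + 2.39·e^(−0.0944·3/12) = 5.3802
Current forward F = (S − I)·e^(rT) = (103.66 − 5.3802)·e^(0.0944·12/12) = 98.2798 × 1.098999 = 108.0094
Value (long) = (F − K)·e^(−rT) = (108.0094 − 102.06) × 0.909919 = 5.4135
Short position value = −(long value) = -₹5.41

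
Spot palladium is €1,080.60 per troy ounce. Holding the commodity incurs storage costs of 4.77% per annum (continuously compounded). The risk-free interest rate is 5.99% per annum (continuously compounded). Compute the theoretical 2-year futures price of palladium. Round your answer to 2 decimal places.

Net carry = r + u − y = 0.0599 + 0.0477 − 0.0000 = 0.1076
F = S·e^((r+u−y)T) = 1080.60 · e^(0.1076 × 2) = 1080.60 · e^0.21520000
= 1080.60 × 1.24010989 = €1,340.06 per troy ounce

€1,340.06 per troy ounce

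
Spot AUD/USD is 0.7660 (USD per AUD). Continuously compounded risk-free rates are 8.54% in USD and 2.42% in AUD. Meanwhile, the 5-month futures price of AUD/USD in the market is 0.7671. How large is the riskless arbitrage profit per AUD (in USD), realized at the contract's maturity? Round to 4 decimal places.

0.0187 per AUD (in USD)

Fair futures: F* = S·e^(carry·T), with carry = (r_USD − r_AUD) = 0.0854 − 0.0242 = 0.0612
F* = 0.7660 · e^(0.0612 × 5/12) = 0.7660 · e^0.025500 = 0.7660 × 1.025828 = 0.7858
Market 0.7671 < fair 0.7858: forward underpriced → reverse cash-and-carry (short spot, go long the forward).
At maturity, profit = |F_mkt − F*| = |0.7671 − 0.7858| = 0.0187 per AUD (in USD)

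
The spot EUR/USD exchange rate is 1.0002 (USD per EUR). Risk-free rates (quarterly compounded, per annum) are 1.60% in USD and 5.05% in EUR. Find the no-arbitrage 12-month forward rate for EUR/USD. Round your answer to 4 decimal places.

By covered interest parity, F = S · (1+r_USD/4)^(4T) / (1+r_EUR/4)^(4T)
= 1.0002 × 1.016096 / 1.051464 = 1.0002 × 0.966363
F = 0.9666 USD per EUR

0.9666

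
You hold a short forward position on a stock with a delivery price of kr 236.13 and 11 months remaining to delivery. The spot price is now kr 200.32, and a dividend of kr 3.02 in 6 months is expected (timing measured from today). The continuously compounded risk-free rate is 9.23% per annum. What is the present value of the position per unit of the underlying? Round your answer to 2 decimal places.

kr 19.54

PV(remaining dividends) I = 3.02·e^(−0.0923·6/12) = 2.8838
Current forward F = (S − I)·e^(rT) = (200.32 − 2.8838)·e^(0.0923·11/12) = 197.4362 × 1.088291 = 214.8680
Value (long) = (F − K)·e^(−rT) = (214.8680 − 236.13) × 0.918872 = -19.5371
Short position value = −(long value) = kr 19.54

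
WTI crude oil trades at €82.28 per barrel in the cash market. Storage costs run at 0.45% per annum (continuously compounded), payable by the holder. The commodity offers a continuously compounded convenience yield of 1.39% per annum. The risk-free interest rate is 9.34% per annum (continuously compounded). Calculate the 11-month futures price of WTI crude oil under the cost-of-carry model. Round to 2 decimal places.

Net carry = r + u − y = 0.0934 + 0.0045 − 0.0139 = 0.0840
F = S·e^((r+u−y)T) = 82.28 · e^(0.0840 × 11/12) = 82.28 · e^0.077000
= 82.28 × 1.080042 = €88.87 per barrel

€88.87 per barrel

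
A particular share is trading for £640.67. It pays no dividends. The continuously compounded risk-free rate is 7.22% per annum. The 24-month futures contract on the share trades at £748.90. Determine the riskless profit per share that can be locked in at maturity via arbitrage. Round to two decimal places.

£8.70 per share

Fair futures: F* = S·e^(carry·T), with carry = r = 0.0722
F* = 640.67 · e^(0.0722 × 24/12) = 640.67 · e^0.144400 = 640.67 × 1.155346 = £740.1955
Market £748.90 > fair £740.1955: forward overpriced → cash-and-carry (buy spot, short the forward).
At maturity, profit = |F_mkt − F*| = |748.90 − 740.1955| = £8.70 per share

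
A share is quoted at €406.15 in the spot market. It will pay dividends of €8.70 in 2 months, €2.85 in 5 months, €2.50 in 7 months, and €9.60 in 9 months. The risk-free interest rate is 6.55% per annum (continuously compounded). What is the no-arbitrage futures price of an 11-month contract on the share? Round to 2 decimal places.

PV(dividends) I = 8.70·e^(−0.0655·2/12) + 2.85·e^(−0.0655·5/12) + 2.50·e^(−0.0655·7/12) + 9.60·e^(−0.0655·9/12)
I = 8.6055 + 2.7733 + 2.4063 + 9.1398 = 22.9249
F = (S − I)·e^(rT) = (406.15 − 22.9249) · e^(0.0655·11/12)
= 383.2251 · e^0.060042 = 383.2251 × 1.061881 = €406.94

€406.94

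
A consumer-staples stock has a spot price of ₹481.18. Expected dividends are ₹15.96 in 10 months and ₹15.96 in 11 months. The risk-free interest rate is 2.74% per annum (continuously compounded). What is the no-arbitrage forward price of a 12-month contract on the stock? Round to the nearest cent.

₹462.52

PV(dividends) I = 15.96·e^(−0.0274·10/12) + 15.96·e^(−0.0274·11/12)
I = 15.5997 + 15.5641 = 31.1638
F = (S − I)·e^(rT) = (481.18 − 31.1638) · e^(0.0274·12/12)
= 450.0162 · e^0.027400 = 450.0162 × 1.027779 = ₹462.52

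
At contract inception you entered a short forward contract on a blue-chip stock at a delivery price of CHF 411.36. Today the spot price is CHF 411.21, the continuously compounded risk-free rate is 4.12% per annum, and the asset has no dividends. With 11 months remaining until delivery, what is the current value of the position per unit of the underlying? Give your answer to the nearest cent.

Current fair forward for the remaining 11 months: F = S·e^(r·T), r = 0.0412
F = 411.21 · e^(0.0412 × 11/12) = 411.21 × 1.038489 = 427.0371
Value of long forward = (F − K)·e^(−rT) = (427.0371 − 411.36) · e^(−0.0412·11/12)
= 15.6771 × 0.962938 = 15.10
Short position value = −(long value) = -CHF 15.10

-CHF 15.10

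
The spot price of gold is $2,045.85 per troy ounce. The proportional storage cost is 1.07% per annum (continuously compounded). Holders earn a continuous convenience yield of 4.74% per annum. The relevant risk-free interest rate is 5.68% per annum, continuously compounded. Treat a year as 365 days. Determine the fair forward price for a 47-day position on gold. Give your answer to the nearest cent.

$2,051.15 per troy ounce

Net carry = r + u − y = 0.0568 + 0.0107 − 0.0474 = 0.0201
F = S·e^((r+u−y)T) = 2045.85 · e^(0.0201 × 47/365) = 2045.85 · e^0.00258822
= 2045.85 × 1.00259157 = $2,051.15 per troy ounce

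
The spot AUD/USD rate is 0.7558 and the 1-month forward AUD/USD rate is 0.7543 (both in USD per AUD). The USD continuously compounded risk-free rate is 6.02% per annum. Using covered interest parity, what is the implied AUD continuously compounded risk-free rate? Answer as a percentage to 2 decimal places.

8.40%

F = S·e^((r_USD − r_AUD)T) ⇒ r_AUD = r_USD − ln(F/S)/T
ln(0.7543/0.7558) = -0.001987; /(1/12) = -0.023844
r_AUD = 0.0602 + 0.023844 = 0.084044
r_AUD = 8.40%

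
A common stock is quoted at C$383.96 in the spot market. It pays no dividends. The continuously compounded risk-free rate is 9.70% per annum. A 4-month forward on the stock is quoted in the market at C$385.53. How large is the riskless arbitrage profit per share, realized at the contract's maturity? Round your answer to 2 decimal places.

C$11.05 per share

Fair forward: F* = S·e^(carry·T), with carry = r = 0.0970
F* = 383.96 · e^(0.0970 × 4/12) = 383.96 · e^0.032333 = 383.96 × 1.032861 = C$396.5773
Market C$385.53 < fair C$396.5773: forward underpriced → reverse cash-and-carry (short spot, go long the forward).
At maturity, profit = |F_mkt − F*| = |385.53 − 396.5773| = C$11.05 per share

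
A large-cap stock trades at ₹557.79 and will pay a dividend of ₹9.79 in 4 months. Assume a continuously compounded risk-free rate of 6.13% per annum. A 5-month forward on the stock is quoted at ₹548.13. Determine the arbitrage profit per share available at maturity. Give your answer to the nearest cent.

₹14.25 per share

PV(dividends) I = 9.79·e^(−0.0613·4/12) = 9.5920
Fair forward F* = (S − I)·e^(rT) = (557.79 − 9.5920)·e^0.025542 = 548.1980 × 1.025871 = 562.3804
Market ₹548.13 < fair 562.3804: forward underpriced → reverse cash-and-carry (short the stock, invest proceeds at r, pay the dividends, go long the forward).
Profit at T = |F_mkt − F*| = |548.13 − 562.3804| = ₹14.25 per share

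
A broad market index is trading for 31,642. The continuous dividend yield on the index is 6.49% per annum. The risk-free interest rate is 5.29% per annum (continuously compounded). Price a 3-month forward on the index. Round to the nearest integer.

31,547

F = S·e^((r − q)T) = 31642 · e^((0.0529 − 0.0649) × 3/12)
= 31642 · e^-0.003000 = 31642 × 0.997004
F = 31,547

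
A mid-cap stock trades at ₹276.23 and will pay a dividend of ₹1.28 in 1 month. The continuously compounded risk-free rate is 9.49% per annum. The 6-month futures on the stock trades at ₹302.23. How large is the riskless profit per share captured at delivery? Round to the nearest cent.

₹13.91 per share

PV(dividends) I = 1.28·e^(−0.0949·1/12) = 1.2699
Fair futures F* = (S − I)·e^(rT) = (276.23 − 1.2699)·e^0.047450 = 274.9601 × 1.048594 = 288.3215
Market ₹302.23 > fair 288.3215: forward overpriced → cash-and-carry (borrow at r, buy the stock and collect the dividends, short the forward).
Profit at T = |F_mkt − F*| = |302.23 − 288.3215| = ₹13.91 per share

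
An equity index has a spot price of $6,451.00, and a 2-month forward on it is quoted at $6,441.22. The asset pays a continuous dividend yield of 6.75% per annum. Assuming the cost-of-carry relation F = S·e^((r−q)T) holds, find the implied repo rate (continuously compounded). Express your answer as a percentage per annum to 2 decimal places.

From F = S·e^((r−q)T): (r − q) = ln(F/S)/T
ln(6441.22/6451.00) = ln(0.998484) = -0.001517
(r − q) = -0.001517 / (2/12) = -0.009102
r = ln(F/S)/T + q = -0.009102 + 0.0675 = 0.058398
r = 5.84%

5.84%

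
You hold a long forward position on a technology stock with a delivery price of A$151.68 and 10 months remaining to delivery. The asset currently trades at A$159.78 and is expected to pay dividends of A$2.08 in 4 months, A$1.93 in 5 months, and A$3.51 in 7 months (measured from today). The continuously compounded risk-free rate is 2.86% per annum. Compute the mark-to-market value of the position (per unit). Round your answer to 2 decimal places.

PV(remaining dividends) I = 2.08·e^(−0.0286·4/12) + 1.93·e^(−0.0286·5/12) + 3.51·e^(−0.0286·7/12) = 7.4193
Current forward F = (S − I)·e^(rT) = (159.78 − 7.4193)·e^(0.0286·10/12) = 152.3607 × 1.024120 = 156.0356
Value (long) = (F − K)·e^(−rT) = (156.0356 − 151.68) × 0.976448 = 4.2530
Value = A$4.25

A$4.25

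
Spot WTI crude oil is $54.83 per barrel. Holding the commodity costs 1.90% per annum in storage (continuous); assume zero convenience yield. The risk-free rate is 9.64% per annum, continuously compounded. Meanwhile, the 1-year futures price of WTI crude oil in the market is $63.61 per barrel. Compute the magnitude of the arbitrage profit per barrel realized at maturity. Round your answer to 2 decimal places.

Fair futures: F* = S·e^(carry·T), with carry = (r + u) = 0.0964 + 0.0190 = 0.1154
F* = 54.83 · e^(0.1154 × 12/12) = 54.83 · e^0.115400 = 54.83 × 1.122322 = $61.5369
Market $63.61 > fair $61.5369: forward overpriced → cash-and-carry (buy spot, short the forward).
At maturity, profit = |F_mkt − F*| = |63.61 − 61.5369| = $2.07 per barrel

$2.07 per barrel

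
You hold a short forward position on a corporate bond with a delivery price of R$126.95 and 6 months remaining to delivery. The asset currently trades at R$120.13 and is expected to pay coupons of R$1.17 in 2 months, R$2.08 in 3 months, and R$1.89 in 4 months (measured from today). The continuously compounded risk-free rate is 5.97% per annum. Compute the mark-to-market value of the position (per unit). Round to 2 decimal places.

R$8.15

PV(remaining coupons) I = 1.17·e^(−0.0597·2/12) + 2.08·e^(−0.0597·3/12) + 1.89·e^(−0.0597·4/12) = 5.0604
Current forward F = (S − I)·e^(rT) = (120.13 − 5.0604)·e^(0.0597·6/12) = 115.0696 × 1.030300 = 118.5562
Value (long) = (F − K)·e^(−rT) = (118.5562 − 126.95) × 0.970591 = -8.1469
Short position value = −(long value) = R$8.15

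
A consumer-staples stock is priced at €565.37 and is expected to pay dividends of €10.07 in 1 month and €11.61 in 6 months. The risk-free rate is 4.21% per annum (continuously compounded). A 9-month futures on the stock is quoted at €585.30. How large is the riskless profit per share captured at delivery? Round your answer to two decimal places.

PV(dividends) I = 10.07·e^(−0.0421·1/12) + 11.61·e^(−0.0421·6/12) = 21.4029
Fair futures F* = (S − I)·e^(rT) = (565.37 − 21.4029)·e^0.031575 = 543.9671 × 1.032079 = 561.4170
Market €585.30 > fair 561.4170: forward overpriced → cash-and-carry (borrow at r, buy the stock and collect the dividends, short the forward).
Profit at T = |F_mkt − F*| = |585.30 − 561.4170| = €23.88 per share

€23.88 per share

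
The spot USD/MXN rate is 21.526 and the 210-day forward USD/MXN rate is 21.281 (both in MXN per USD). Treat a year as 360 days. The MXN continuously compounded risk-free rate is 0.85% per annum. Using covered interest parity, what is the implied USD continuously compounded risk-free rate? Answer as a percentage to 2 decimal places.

2.81%

F = S·e^((r_MXN − r_USD)T) ⇒ r_USD = r_MXN − ln(F/S)/T
ln(21.281/21.526) = -0.011447; /(210/360) = -0.019623
r_USD = 0.0085 + 0.019623 = 0.028123
r_USD = 2.81%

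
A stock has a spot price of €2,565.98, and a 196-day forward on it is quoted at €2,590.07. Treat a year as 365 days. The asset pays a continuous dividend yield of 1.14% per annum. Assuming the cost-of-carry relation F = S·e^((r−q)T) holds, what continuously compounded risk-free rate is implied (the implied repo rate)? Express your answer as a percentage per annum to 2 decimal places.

From F = S·e^((r−q)T): (r − q) = ln(F/S)/T
ln(2590.07/2565.98) = ln(1.009388) = 0.009344
(r − q) = 0.009344 / (196/365) = 0.017401
r = ln(F/S)/T + q = 0.017401 + 0.0114 = 0.028801
r = 2.88%

2.88%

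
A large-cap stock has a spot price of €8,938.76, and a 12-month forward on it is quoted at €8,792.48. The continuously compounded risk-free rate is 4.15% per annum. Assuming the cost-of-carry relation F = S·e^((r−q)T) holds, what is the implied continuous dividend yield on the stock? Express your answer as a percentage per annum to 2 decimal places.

From F = S·e^((r−q)T): (r − q) = ln(F/S)/T
ln(8792.48/8938.76) = ln(0.983635) = -0.016500
(r − q) = -0.016500 / (12/12) = -0.016500
q = r − ln(F/S)/T = 0.0415 + 0.016500 = 0.058000
q = 5.80%

5.80%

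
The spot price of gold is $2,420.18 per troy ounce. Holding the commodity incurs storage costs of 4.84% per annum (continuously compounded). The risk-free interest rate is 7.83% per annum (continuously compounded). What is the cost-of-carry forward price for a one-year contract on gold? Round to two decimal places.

$2,747.09 per troy ounce

Net carry = r + u − y = 0.0783 + 0.0484 − 0.0000 = 0.1267
F = S·e^((r+u−y)T) = 2420.18 · e^(0.1267 × 12/12) = 2420.18 · e^0.12670000
= 2420.18 × 1.13507644 = $2,747.09 per troy ounce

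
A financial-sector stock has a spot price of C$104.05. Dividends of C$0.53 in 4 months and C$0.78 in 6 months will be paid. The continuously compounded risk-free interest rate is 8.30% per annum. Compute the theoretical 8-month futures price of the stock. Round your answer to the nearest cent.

C$108.63

PV(dividends) I = 0.53·e^(−0.0830·4/12) + 0.78·e^(−0.0830·6/12)
I = 0.5155 + 0.7483 = 1.2638
F = (S − I)·e^(rT) = (104.05 − 1.2638) · e^(0.0830·8/12)
= 102.7862 · e^0.055333 = 102.7862 × 1.056893 = C$108.63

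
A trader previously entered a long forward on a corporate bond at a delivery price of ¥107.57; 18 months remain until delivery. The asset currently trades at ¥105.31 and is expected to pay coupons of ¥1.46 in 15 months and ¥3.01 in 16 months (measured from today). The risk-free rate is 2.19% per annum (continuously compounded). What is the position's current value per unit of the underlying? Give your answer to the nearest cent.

PV(remaining coupons) I = 1.46·e^(−0.0219·15/12) + 3.01·e^(−0.0219·16/12) = 4.3440
Current forward F = (S − I)·e^(rT) = (105.31 − 4.3440)·e^(0.0219·18/12) = 100.9660 × 1.033396 = 104.3379
Value (long) = (F − K)·e^(−rT) = (104.3379 − 107.57) × 0.967684 = -3.1277
Value = -¥3.13

-¥3.13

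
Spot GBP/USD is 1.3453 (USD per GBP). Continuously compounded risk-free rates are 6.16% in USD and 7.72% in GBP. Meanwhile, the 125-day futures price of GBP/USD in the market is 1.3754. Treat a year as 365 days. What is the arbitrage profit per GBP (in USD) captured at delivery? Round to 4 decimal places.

0.0373 per GBP (in USD)

Fair futures: F* = S·e^(carry·T), with carry = (r_USD − r_GBP) = 0.0616 − 0.0772 = -0.0156
F* = 1.3453 · e^(-0.0156 × 125/365) = 1.3453 · e^-0.005342 = 1.3453 × 0.994672 = 1.3381
Market 1.3754 > fair 1.3381: forward overpriced → cash-and-carry (buy spot, short the forward).
At maturity, profit = |F_mkt − F*| = |1.3754 − 1.3381| = 0.0373 per GBP (in USD)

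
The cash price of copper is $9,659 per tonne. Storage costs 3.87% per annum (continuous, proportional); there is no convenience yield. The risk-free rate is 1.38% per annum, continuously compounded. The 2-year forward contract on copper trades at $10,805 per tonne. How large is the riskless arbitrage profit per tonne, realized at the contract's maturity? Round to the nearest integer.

$77 per tonne

Fair forward: F* = S·e^(carry·T), with carry = (r + u) = 0.0138 + 0.0387 = 0.0525
F* = 9659 · e^(0.0525 × 2) = 9659 · e^0.105000 = 9659 × 1.110711 = $10728.3575
Market $10805 > fair $10728.3575: forward overpriced → cash-and-carry (buy spot, short the forward).
At maturity, profit = |F_mkt − F*| = |10805 − 10728.3575| = $77 per tonne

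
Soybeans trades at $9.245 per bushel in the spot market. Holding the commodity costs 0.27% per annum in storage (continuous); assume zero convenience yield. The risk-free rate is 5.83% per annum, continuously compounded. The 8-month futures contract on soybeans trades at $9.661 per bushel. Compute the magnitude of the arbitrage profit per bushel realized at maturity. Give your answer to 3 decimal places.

Fair futures: F* = S·e^(carry·T), with carry = (r + u) = 0.0583 + 0.0027 = 0.0610
F* = 9.245 · e^(0.0610 × 8/12) = 9.245 · e^0.040667 = 9.245 × 1.041505 = $9.6287
Market $9.661 > fair $9.6287: forward overpriced → cash-and-carry (buy spot, short the forward).
At maturity, profit = |F_mkt − F*| = |9.661 − 9.6287| = $0.032 per bushel

$0.032 per bushel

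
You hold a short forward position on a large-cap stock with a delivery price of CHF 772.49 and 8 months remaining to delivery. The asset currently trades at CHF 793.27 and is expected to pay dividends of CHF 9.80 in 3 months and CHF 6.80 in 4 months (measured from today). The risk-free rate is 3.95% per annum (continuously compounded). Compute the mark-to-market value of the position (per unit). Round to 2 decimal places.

PV(remaining dividends) I = 9.80·e^(−0.0395·3/12) + 6.80·e^(−0.0395·4/12) = 16.4148
Current forward F = (S − I)·e^(rT) = (793.27 − 16.4148)·e^(0.0395·8/12) = 776.8552 × 1.026683 = 797.5840
Value (long) = (F − K)·e^(−rT) = (797.5840 − 772.49) × 0.974010 = 24.4418
Short position value = −(long value) = -CHF 24.44

-CHF 24.44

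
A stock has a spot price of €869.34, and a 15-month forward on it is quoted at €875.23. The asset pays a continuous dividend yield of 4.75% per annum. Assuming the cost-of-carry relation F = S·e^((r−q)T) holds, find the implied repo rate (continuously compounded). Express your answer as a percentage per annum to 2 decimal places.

5.29%

From F = S·e^((r−q)T): (r − q) = ln(F/S)/T
ln(875.23/869.34) = ln(1.006775) = 0.006752
(r − q) = 0.006752 / (15/12) = 0.005402
r = ln(F/S)/T + q = 0.005402 + 0.0475 = 0.052902
r = 5.29%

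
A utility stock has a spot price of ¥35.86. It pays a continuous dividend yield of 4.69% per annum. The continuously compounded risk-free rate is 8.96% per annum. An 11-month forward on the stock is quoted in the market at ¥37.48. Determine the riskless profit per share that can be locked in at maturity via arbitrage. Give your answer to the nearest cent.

Fair forward: F* = S·e^(carry·T), with carry = (r − q) = 0.0896 − 0.0469 = 0.0427
F* = 35.86 · e^(0.0427 × 11/12) = 35.86 · e^0.039142 = 35.86 × 1.039918 = ¥37.2915
Market ¥37.48 > fair ¥37.2915: forward overpriced → cash-and-carry (buy spot, short the forward).
At maturity, profit = |F_mkt − F*| = |37.48 − 37.2915| = ¥0.19 per share

¥0.19 per share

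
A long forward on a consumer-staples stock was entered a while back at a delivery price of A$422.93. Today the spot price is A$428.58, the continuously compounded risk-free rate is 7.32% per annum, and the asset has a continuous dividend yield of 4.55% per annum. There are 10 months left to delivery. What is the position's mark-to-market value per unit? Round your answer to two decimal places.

Current fair forward for the remaining 10 months: F = S·e^((r − q)·T), (r − q) = 0.0732 − 0.0455 = 0.0277
F = 428.58 · e^(0.0277 × 10/12) = 428.58 × 1.023352 = 438.5882
Value of long forward = (F − K)·e^(−rT) = (438.5882 − 422.93) · e^(−0.0732·10/12)
= 15.6582 × 0.940823 = 14.73

A$14.73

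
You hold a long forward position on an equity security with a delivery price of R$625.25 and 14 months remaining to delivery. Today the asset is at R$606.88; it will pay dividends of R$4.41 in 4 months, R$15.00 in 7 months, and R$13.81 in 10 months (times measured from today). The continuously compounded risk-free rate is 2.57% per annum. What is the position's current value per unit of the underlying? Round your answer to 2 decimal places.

-R$32.57

PV(remaining dividends) I = 4.41·e^(−0.0257·4/12) + 15.00·e^(−0.0257·7/12) + 13.81·e^(−0.0257·10/12) = 32.6666
Current forward F = (S − I)·e^(rT) = (606.88 − 32.6666)·e^(0.0257·14/12) = 574.2134 × 1.030437 = 591.6907
Value (long) = (F − K)·e^(−rT) = (591.6907 − 625.25) × 0.970462 = -32.5680
Value = -R$32.57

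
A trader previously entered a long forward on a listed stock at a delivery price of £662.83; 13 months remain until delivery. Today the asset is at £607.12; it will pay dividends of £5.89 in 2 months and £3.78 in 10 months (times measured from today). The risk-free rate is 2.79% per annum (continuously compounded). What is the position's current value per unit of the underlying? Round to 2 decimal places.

PV(remaining dividends) I = 5.89·e^(−0.0279·2/12) + 3.78·e^(−0.0279·10/12) = 9.5558
Current forward F = (S − I)·e^(rT) = (607.12 − 9.5558)·e^(0.0279·13/12) = 597.5642 × 1.030686 = 615.9011
Value (long) = (F − K)·e^(−rT) = (615.9011 − 662.83) × 0.970227 = -45.5317
Value = -£45.53

-£45.53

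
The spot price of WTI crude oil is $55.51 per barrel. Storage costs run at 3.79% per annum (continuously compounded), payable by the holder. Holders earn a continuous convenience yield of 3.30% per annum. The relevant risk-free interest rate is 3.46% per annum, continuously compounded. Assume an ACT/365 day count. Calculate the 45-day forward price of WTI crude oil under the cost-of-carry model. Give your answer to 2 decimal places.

Net carry = r + u − y = 0.0346 + 0.0379 − 0.0330 = 0.0395
F = S·e^((r+u−y)T) = 55.51 · e^(0.0395 × 45/365) = 55.51 · e^0.004870
= 55.51 × 1.004882 = $55.78 per barrel

$55.78 per barrel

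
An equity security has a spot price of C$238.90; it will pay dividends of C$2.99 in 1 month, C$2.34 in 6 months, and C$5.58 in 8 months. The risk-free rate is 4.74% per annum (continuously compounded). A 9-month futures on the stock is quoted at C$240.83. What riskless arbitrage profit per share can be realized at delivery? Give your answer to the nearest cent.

C$4.34 per share

PV(dividends) I = 2.99·e^(−0.0474·1/12) + 2.34·e^(−0.0474·6/12) + 5.58·e^(−0.0474·8/12) = 10.6698
Fair futures F* = (S − I)·e^(rT) = (238.90 − 10.6698)·e^0.035550 = 228.2302 × 1.036189 = 236.4896
Market C$240.83 > fair 236.4896: forward overpriced → cash-and-carry (borrow at r, buy the stock and collect the dividends, short the forward).
Profit at T = |F_mkt − F*| = |240.83 − 236.4896| = C$4.34 per share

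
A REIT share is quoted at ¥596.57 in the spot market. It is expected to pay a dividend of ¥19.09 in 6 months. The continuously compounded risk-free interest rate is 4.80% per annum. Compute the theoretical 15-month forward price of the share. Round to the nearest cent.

¥613.67

PV(dividends) I = 19.09·e^(−0.0480·6/12)
I = 18.6373
F = (S − I)·e^(rT) = (596.57 − 18.6373) · e^(0.0480·15/12)
= 577.9327 · e^0.060000 = 577.9327 × 1.061837 = ¥613.67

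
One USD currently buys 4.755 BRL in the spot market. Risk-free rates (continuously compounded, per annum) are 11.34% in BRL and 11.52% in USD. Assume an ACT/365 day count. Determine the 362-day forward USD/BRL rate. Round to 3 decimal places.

F = S·e^((r_BRL − r_USD)T) = 4.755 · e^((0.1134 − 0.1152) × 362/365)
= 4.755 · e^-0.001785 = 4.755 × 0.998217
F = 4.747 BRL per USD

4.747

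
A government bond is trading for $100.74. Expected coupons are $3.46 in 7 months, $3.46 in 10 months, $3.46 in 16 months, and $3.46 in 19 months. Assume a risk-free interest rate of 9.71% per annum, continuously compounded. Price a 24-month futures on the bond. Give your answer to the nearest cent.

$107.19

PV(coupons) I = 3.46·e^(−0.0971·7/12) + 3.46·e^(−0.0971·10/12) + 3.46·e^(−0.0971·16/12) + 3.46·e^(−0.0971·19/12)
I = 3.2695 + 3.1911 + 3.0398 + 2.9669 = 12.4673
F = (S − I)·e^(rT) = (100.74 − 12.4673) · e^(0.0971·24/12)
= 88.2727 · e^0.194200 = 88.2727 × 1.214339 = $107.19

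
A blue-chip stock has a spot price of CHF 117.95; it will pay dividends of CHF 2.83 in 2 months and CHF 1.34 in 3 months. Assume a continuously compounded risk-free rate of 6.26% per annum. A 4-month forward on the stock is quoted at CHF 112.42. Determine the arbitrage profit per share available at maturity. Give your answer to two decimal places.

PV(dividends) I = 2.83·e^(−0.0626·2/12) + 1.34·e^(−0.0626·3/12) = 4.1198
Fair forward F* = (S − I)·e^(rT) = (117.95 − 4.1198)·e^0.020867 = 113.8302 × 1.021086 = 116.2304
Market CHF 112.42 < fair 116.2304: forward underpriced → reverse cash-and-carry (short the stock, invest proceeds at r, pay the dividends, go long the forward).
Profit at T = |F_mkt − F*| = |112.42 − 116.2304| = CHF 3.81 per share

CHF 3.81 per share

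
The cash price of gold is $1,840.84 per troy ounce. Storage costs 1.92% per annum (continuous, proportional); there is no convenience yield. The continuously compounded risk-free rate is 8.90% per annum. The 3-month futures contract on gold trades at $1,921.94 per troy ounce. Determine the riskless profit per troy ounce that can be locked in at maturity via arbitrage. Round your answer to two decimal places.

Fair futures: F* = S·e^(carry·T), with carry = (r + u) = 0.0890 + 0.0192 = 0.1082
F* = 1840.84 · e^(0.1082 × 3/12) = 1840.84 · e^0.02705000 = 1840.84 × 1.02741917 = $1891.3143
Market $1921.94 > fair $1891.3143: forward overpriced → cash-and-carry (buy spot, short the forward).
At maturity, profit = |F_mkt − F*| = |1921.94 − 1891.3143| = $30.63 per troy ounce

$30.63 per troy ounce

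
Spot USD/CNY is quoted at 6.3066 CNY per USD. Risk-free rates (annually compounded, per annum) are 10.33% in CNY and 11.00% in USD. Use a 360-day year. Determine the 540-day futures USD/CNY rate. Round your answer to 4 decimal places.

By covered interest parity, F = S · (1+r_CNY)^T / (1+r_USD)^T
= 6.3066 × 1.158885 / 1.169458 = 6.3066 × 0.990959
F = 6.2496 CNY per USD

6.2496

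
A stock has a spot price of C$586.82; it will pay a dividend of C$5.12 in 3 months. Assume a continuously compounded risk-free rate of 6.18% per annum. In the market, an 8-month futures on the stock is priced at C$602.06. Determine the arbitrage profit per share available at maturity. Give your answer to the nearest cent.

C$4.19 per share

PV(dividends) I = 5.12·e^(−0.0618·3/12) = 5.0415
Fair futures F* = (S − I)·e^(rT) = (586.82 − 5.0415)·e^0.041200 = 581.7785 × 1.042060 = 606.2481
Market C$602.06 < fair 606.2481: forward underpriced → reverse cash-and-carry (short the stock, invest proceeds at r, pay the dividends, go long the forward).
Profit at T = |F_mkt − F*| = |602.06 − 606.2481| = C$4.19 per share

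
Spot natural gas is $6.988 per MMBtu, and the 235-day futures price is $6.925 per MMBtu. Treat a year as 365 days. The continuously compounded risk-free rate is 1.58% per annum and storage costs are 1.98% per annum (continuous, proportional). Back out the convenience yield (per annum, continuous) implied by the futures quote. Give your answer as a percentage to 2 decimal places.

4.97%

F = S·e^((r+u−y)T) ⇒ (r+u−y) = ln(F/S)/T
ln(6.925/6.988) = -0.009056; /T ⇒ -0.014066
y = r + u − ln(F/S)/T = 0.0158 + 0.0198 + 0.014066 = 0.049666
y = 4.97%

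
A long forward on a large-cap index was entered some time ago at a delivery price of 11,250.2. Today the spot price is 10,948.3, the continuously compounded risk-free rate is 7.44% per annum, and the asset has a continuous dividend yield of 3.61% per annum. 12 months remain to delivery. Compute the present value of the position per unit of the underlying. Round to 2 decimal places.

116.55

Current fair forward for the remaining 12 months: F = S·e^((r − q)·T), (r − q) = 0.0744 − 0.0361 = 0.0383
F = 10948.3 · e^(0.0383 × 12/12) = 10948.3 × 1.03904290 = 11375.7534
Value of long forward = (F − K)·e^(−rT) = (11375.7534 − 11250.2) · e^(−0.0744·12/12)
= 125.5534 × 0.92830030 = 116.55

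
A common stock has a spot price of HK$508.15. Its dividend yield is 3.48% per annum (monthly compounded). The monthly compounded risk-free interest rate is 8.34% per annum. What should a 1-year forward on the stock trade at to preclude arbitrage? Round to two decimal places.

F = S · (1+r/12)^(12T) / (1+q/12)^(12T)
= 508.15 × 1.086663 / 1.035360 = 508.15 × 1.049551
F = HK$533.33

HK$533.33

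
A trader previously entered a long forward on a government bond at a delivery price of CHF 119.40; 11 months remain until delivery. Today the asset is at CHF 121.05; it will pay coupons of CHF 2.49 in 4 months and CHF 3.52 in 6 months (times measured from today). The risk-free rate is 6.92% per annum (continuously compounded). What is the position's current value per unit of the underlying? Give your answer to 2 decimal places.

PV(remaining coupons) I = 2.49·e^(−0.0692·4/12) + 3.52·e^(−0.0692·6/12) = 5.8335
Current forward F = (S − I)·e^(rT) = (121.05 − 5.8335)·e^(0.0692·11/12) = 115.2165 × 1.065488 = 122.7618
Value (long) = (F − K)·e^(−rT) = (122.7618 − 119.40) × 0.938537 = 3.1552
Value = CHF 3.16

CHF 3.16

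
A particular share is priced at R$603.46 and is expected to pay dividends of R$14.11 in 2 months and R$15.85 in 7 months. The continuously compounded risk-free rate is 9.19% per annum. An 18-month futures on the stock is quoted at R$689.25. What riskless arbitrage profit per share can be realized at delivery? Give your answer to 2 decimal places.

R$29.79 per share

PV(dividends) I = 14.11·e^(−0.0919·2/12) + 15.85·e^(−0.0919·7/12) = 28.9182
Fair futures F* = (S − I)·e^(rT) = (603.46 − 28.9182)·e^0.137850 = 574.5418 × 1.147803 = 659.4608
Market R$689.25 > fair 659.4608: forward overpriced → cash-and-carry (borrow at r, buy the stock and collect the dividends, short the forward).
Profit at T = |F_mkt − F*| = |689.25 − 659.4608| = R$29.79 per share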